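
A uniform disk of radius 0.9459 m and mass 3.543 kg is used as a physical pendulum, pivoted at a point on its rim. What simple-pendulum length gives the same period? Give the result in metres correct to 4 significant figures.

The equivalent simple-pendulum length is L_eq = I/(md), where I is about the pivot and d = 0.94590 m.
I_cm = ½mR² = 1.5850 kg·m², so I = I_cm + md² = 1.5850 + 3.1700 = 4.7550 kg·m².
L_eq = 4.7550/(3.543 × 0.94590) = 1.419 m.

1.419 m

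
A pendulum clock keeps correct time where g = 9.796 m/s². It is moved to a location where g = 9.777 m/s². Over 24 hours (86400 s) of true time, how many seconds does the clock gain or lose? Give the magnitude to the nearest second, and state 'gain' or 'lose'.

The clock's period scales as T ∝ 1/√g, so T'/T = √(9.796/9.777) = 1.00097.
In 86400 s of true time the clock registers 86400/1.00097 = 86316.2 s, so it loses 84 s.

lose 84 s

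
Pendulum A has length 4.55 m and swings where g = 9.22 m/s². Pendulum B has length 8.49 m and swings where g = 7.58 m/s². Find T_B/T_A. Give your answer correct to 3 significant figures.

1.51

T = 2π√(L/g), so T_B/T_A = √((L_B/g_B)/(L_A/g_A)) = √((8.49/7.58)/(4.55/9.22)) = 1.51.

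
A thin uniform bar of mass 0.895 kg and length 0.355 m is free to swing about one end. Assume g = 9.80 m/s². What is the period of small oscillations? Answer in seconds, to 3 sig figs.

For a physical pendulum T = 2π√(I/(mgd)), with d = 0.1775 m from pivot to centre of mass.
I_cm = mL²/12 = 0.895 × 0.355²/12 = 0.009399 kg·m²; I = I_cm + md² = 0.009399 + 0.895 × 0.1775² = 0.03760 kg·m².
T = 2π√(0.03760/(0.895 × 9.80 × 0.1775)) = 0.976 s.

0.976 s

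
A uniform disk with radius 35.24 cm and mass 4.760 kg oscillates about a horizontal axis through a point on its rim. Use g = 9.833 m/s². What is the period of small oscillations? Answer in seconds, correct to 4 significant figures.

I_cm = ½mr² = 0.29556 kg·m². The pivot is at distance d = 0.3524 m from the centre of mass.
By the parallel-axis theorem, I = I_cm + md² = 0.29556 + 0.59112 = 0.88669 kg·m².
T = 2π√(I/(mgd)) = 2π√(0.88669/(4.760 × 9.833 × 0.3524)) = 1.457 s.

1.457 s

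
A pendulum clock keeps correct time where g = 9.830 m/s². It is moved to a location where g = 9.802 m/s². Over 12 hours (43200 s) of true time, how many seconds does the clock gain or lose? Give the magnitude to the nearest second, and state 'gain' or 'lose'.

The clock's period scales as T ∝ 1/√g, so T'/T = √(9.830/9.802) = 1.00143.
In 43200 s of true time the clock registers 43200/1.00143 = 43138.4 s, so it loses 62 s.

lose 62 s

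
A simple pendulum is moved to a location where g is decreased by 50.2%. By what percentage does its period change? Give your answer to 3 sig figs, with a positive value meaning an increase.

T ∝ 1/√g, so T'/T = 1/√(0.4980) = 1.417.
Percentage change in T = (1.417 − 1) × 100% = 41.7%.

41.7%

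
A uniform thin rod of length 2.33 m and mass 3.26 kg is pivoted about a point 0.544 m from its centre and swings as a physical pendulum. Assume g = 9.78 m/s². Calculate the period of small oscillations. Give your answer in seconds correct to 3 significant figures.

For a physical pendulum T = 2π√(I/(mgd)), with d = 0.5440 m from pivot to centre of mass.
I_cm = mL²/12 = 3.26 × 2.33²/12 = 1.475 kg·m²; I = I_cm + md² = 1.475 + 3.26 × 0.5440² = 2.440 kg·m².
T = 2π√(2.440/(3.26 × 9.78 × 0.5440)) = 2.36 s.

2.36 s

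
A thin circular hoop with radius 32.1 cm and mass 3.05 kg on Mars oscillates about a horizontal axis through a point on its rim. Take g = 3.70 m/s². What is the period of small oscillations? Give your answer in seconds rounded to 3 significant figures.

2.62 s

I_cm = mr² = 0.3143 kg·m². The pivot is at distance d = 0.321 m from the centre of mass.
By the parallel-axis theorem, I = I_cm + md² = 0.3143 + 0.3143 = 0.6286 kg·m².
T = 2π√(I/(mgd)) = 2π√(0.6286/(3.05 × 3.70 × 0.321)) = 2.62 s.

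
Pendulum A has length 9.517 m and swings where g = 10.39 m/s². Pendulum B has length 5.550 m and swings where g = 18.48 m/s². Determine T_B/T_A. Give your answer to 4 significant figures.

0.5726

T = 2π√(L/g), so T_B/T_A = √((L_B/g_B)/(L_A/g_A)) = √((5.550/18.48)/(9.517/10.39)) = 0.5726.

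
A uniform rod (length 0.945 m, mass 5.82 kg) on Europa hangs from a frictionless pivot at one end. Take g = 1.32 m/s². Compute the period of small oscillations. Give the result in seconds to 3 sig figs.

For a physical pendulum T = 2π√(I/(mgd)), with d = 0.4725 m from pivot to centre of mass.
I_cm = mL²/12 = 5.82 × 0.945²/12 = 0.4331 kg·m²; I = I_cm + md² = 0.4331 + 5.82 × 0.4725² = 1.732 kg·m².
T = 2π√(1.732/(5.82 × 1.32 × 0.4725)) = 4.34 s.

4.34 s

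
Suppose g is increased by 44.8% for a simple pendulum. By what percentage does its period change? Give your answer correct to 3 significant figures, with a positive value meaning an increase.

-16.9%

T ∝ 1/√g, so T'/T = 1/√(1.448) = 0.8310.
Percentage change in T = (0.8310 − 1) × 100% = -16.9%.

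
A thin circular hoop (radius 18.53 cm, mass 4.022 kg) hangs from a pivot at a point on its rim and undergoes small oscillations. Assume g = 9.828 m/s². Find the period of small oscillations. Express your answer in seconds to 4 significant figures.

I_cm = mr² = 0.13810 kg·m². The pivot is at distance d = 0.1853 m from the centre of mass.
By the parallel-axis theorem, I = I_cm + md² = 0.13810 + 0.13810 = 0.27620 kg·m².
T = 2π√(I/(mgd)) = 2π√(0.27620/(4.022 × 9.828 × 0.1853)) = 1.220 s.

1.220 s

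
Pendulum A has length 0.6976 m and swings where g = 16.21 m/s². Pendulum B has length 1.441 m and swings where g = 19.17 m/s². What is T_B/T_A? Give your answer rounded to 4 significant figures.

T = 2π√(L/g), so T_B/T_A = √((L_B/g_B)/(L_A/g_A)) = √((1.441/19.17)/(0.6976/16.21)) = 1.322.

1.322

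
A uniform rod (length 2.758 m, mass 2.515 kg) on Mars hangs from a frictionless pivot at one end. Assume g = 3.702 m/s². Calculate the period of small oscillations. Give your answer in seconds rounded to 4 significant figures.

For a physical pendulum T = 2π√(I/(mgd)), with d = 1.3790 m from pivot to centre of mass.
I_cm = mL²/12 = 2.515 × 2.758²/12 = 1.5942 kg·m²; I = I_cm + md² = 1.5942 + 2.515 × 1.3790² = 6.3768 kg·m².
T = 2π√(6.3768/(2.515 × 3.702 × 1.3790)) = 4.428 s.

4.428 s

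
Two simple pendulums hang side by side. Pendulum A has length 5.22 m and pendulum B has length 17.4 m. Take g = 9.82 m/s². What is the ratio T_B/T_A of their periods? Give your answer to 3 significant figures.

T ∝ √L, so T_B/T_A = √(L_B/L_A) = √(17.4/5.22) = 1.83.

1.83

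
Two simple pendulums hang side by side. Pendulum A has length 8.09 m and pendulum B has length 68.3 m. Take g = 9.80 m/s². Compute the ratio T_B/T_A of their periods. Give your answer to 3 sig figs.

2.91

T ∝ √L, so T_B/T_A = √(L_B/L_A) = √(68.3/8.09) = 2.91.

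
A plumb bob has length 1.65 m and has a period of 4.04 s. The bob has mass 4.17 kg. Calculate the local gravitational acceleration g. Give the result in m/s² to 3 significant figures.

3.99 m/s²

From T = 2π√(L/g), g = 4π²L/T² = 4π² × 1.65/4.040² = 3.99 m/s².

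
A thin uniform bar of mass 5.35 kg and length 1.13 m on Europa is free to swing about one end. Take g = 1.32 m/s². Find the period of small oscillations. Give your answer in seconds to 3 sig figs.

4.75 s

For a physical pendulum T = 2π√(I/(mgd)), with d = 0.5650 m from pivot to centre of mass.
I_cm = mL²/12 = 5.35 × 1.13²/12 = 0.5693 kg·m²; I = I_cm + md² = 0.5693 + 5.35 × 0.5650² = 2.277 kg·m².
T = 2π√(2.277/(5.35 × 1.32 × 0.5650)) = 4.75 s.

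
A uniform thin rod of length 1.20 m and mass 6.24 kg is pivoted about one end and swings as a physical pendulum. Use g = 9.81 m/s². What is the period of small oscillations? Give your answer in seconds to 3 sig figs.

1.79 s

For a physical pendulum T = 2π√(I/(mgd)), with d = 0.6000 m from pivot to centre of mass.
I_cm = mL²/12 = 6.24 × 1.20²/12 = 0.7488 kg·m²; I = I_cm + md² = 0.7488 + 6.24 × 0.6000² = 2.995 kg·m².
T = 2π√(2.995/(6.24 × 9.81 × 0.6000)) = 1.79 s.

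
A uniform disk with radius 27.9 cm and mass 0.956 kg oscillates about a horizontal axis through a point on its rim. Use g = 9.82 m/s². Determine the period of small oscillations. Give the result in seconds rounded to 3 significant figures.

I_cm = ½mr² = 0.03721 kg·m². The pivot is at distance d = 0.279 m from the centre of mass.
By the parallel-axis theorem, I = I_cm + md² = 0.03721 + 0.07442 = 0.1116 kg·m².
T = 2π√(I/(mgd)) = 2π√(0.1116/(0.956 × 9.82 × 0.279)) = 1.30 s.

1.30 s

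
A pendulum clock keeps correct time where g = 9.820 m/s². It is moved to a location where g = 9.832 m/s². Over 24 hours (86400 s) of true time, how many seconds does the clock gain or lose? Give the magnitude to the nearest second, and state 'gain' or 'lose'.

The clock's period scales as T ∝ 1/√g, so T'/T = √(9.820/9.832) = 0.999390.
In 86400 s of true time the clock registers 86400/0.999390 = 86452.8 s, so it gains 53 s.

gain 53 s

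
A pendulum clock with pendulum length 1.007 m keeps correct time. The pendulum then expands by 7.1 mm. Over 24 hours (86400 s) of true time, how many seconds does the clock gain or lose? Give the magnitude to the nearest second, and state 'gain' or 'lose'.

lose 303 s

T ∝ √L, so T'/T = √(1.01410/1.007) = 1.00352.
In 86400 s of true time the clock registers 86400/1.00352 = 86097.0 s, so it loses 303 s.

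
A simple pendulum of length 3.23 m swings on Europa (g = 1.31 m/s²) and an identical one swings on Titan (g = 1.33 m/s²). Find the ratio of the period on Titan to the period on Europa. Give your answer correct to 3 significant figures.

0.992

T ∝ 1/√g, so T₂/T₁ = √(g₁/g₂) = √(1.31/1.33) = 0.992.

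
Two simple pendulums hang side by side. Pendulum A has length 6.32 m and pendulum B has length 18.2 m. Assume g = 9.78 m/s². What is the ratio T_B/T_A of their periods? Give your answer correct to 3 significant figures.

1.70

T ∝ √L, so T_B/T_A = √(L_B/L_A) = √(18.2/6.32) = 1.70.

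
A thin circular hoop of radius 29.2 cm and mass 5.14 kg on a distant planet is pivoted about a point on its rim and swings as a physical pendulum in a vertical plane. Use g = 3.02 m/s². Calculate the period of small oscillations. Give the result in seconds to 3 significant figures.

2.76 s

I_cm = mr² = 0.4383 kg·m². The pivot is at distance d = 0.292 m from the centre of mass.
By the parallel-axis theorem, I = I_cm + md² = 0.4383 + 0.4383 = 0.8765 kg·m².
T = 2π√(I/(mgd)) = 2π√(0.8765/(5.14 × 3.02 × 0.292)) = 2.76 s.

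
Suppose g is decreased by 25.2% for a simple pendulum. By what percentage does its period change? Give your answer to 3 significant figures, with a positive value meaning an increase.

T ∝ 1/√g, so T'/T = 1/√(0.7480) = 1.156.
Percentage change in T = (1.156 − 1) × 100% = 15.6%.

15.6%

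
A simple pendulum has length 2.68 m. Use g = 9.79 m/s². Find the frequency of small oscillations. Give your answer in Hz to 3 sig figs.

0.304 Hz

T = 2π√(L/g) = 2π√(2.68/9.79) = 3.287 s, so f = 1/T = 0.304 Hz.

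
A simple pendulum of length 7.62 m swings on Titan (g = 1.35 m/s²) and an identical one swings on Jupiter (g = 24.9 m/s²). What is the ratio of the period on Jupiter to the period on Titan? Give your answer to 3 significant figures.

T ∝ 1/√g, so T₂/T₁ = √(g₁/g₂) = √(1.35/24.9) = 0.233.

0.233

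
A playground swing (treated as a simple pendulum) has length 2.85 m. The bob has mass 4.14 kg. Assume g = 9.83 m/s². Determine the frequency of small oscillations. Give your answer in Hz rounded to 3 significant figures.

0.296 Hz

T = 2π√(L/g) = 2π√(2.85/9.83) = 3.383 s, so f = 1/T = 0.296 Hz.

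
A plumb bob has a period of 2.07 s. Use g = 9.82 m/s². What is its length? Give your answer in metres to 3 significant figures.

From T = 2π√(L/g), L = gT²/(4π²) = 9.82 × 2.070²/(4π²) = 1.07 m.

1.07 m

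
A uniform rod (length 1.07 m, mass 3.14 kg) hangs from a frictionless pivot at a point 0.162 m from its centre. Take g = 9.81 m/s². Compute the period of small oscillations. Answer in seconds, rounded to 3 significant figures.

1.74 s

For a physical pendulum T = 2π√(I/(mgd)), with d = 0.1620 m from pivot to centre of mass.
I_cm = mL²/12 = 3.14 × 1.07²/12 = 0.2996 kg·m²; I = I_cm + md² = 0.2996 + 3.14 × 0.1620² = 0.3820 kg·m².
T = 2π√(0.3820/(3.14 × 9.81 × 0.1620)) = 1.74 s.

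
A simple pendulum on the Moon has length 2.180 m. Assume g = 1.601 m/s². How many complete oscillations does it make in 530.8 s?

72

T = 2π√(L/g) = 2π√(2.180/1.601) = 7.3318 s.
Number of complete oscillations = ⌊530.8/7.3318⌋ = ⌊72.397⌋ = 72.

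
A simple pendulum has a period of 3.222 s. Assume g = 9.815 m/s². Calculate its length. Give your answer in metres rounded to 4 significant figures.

From T = 2π√(L/g), L = gT²/(4π²) = 9.815 × 3.2220²/(4π²) = 2.581 m.

2.581 m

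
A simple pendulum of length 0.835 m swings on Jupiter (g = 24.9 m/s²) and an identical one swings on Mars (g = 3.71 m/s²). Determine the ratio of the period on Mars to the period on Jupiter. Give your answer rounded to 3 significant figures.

2.59

T ∝ 1/√g, so T₂/T₁ = √(g₁/g₂) = √(24.9/3.71) = 2.59.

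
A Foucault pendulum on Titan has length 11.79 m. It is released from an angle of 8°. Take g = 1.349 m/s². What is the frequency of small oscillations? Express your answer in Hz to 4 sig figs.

T = 2π√(L/g) = 2π√(11.79/1.349) = 18.575 s, so f = 1/T = 0.05384 Hz.

0.05384 Hz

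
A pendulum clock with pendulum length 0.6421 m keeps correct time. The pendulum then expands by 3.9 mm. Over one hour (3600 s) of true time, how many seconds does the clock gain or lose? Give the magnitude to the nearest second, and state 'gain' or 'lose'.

lose 11 s

T ∝ √L, so T'/T = √(0.64600/0.6421) = 1.00303.
In 3600 s of true time the clock registers 3600/1.00303 = 3589.1 s, so it loses 11 s.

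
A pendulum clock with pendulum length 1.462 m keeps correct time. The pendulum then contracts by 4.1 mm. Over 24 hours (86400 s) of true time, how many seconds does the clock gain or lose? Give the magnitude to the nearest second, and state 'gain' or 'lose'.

gain 121 s

T ∝ √L, so T'/T = √(1.45790/1.462) = 0.998597.
In 86400 s of true time the clock registers 86400/0.998597 = 86521.4 s, so it gains 121 s.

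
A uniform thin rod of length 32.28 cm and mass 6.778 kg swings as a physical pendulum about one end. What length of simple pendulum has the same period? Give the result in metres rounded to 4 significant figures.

The equivalent simple-pendulum length is L_eq = I/(md), where I is about the pivot and d = 0.16140 m.
I_cm = (1/12)mL² = 0.058856 kg·m², so I = I_cm + md² = 0.058856 + 0.17657 = 0.23542 kg·m².
L_eq = 0.23542/(6.778 × 0.16140) = 0.2152 m.

0.2152 m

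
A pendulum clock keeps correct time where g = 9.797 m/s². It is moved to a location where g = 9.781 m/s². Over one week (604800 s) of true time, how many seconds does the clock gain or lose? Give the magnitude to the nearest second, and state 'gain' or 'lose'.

The clock's period scales as T ∝ 1/√g, so T'/T = √(9.797/9.781) = 1.00082.
In 604800 s of true time the clock registers 604800/1.00082 = 604305.9 s, so it loses 494 s.

lose 494 s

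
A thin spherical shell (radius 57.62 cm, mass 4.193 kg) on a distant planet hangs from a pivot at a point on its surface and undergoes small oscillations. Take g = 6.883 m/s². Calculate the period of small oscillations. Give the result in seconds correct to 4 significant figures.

I_cm = (2/3)mr² = 0.92807 kg·m². The pivot is at distance d = 0.5762 m from the centre of mass.
By the parallel-axis theorem, I = I_cm + md² = 0.92807 + 1.3921 = 2.3202 kg·m².
T = 2π√(I/(mgd)) = 2π√(2.3202/(4.193 × 6.883 × 0.5762)) = 2.347 s.

2.347 s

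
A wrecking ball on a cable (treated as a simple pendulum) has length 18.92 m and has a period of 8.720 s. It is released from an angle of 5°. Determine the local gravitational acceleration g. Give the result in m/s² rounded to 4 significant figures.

9.823 m/s²

From T = 2π√(L/g), g = 4π²L/T² = 4π² × 18.92/8.7200² = 9.823 m/s².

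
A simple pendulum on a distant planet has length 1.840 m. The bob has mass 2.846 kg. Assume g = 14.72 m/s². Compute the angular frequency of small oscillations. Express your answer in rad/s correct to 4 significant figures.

2.828 rad/s

ω = √(g/L) = √(14.72/1.840) = 2.828 rad/s.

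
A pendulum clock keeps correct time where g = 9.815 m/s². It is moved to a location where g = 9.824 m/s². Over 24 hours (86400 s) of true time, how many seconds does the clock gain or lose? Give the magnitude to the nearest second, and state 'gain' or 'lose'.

The clock's period scales as T ∝ 1/√g, so T'/T = √(9.815/9.824) = 0.999542.
In 86400 s of true time the clock registers 86400/0.999542 = 86439.6 s, so it gains 40 s.

gain 40 s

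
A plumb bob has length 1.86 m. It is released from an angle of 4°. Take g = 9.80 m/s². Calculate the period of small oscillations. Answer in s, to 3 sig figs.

2.74 s

T = 2π√(L/g) = 2π√(1.86/9.80) = 2π × 0.4357 = 2.74 s.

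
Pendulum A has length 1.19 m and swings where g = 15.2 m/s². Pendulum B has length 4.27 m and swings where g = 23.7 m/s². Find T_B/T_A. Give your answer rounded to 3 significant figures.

T = 2π√(L/g), so T_B/T_A = √((L_B/g_B)/(L_A/g_A)) = √((4.27/23.7)/(1.19/15.2)) = 1.52.

1.52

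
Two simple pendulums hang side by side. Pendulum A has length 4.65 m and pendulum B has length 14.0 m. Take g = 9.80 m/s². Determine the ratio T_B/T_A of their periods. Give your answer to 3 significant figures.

1.74

T ∝ √L, so T_B/T_A = √(L_B/L_A) = √(14.0/4.65) = 1.74.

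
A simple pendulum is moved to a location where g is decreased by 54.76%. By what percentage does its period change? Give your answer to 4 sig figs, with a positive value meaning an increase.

T ∝ 1/√g, so T'/T = 1/√(0.45240) = 1.4868.
Percentage change in T = (1.4868 − 1) × 100% = 48.68%.

48.68%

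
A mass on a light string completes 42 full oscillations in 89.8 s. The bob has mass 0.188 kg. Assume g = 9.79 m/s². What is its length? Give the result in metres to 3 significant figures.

T = 89.8/42 = 2.138 s.
From T = 2π√(L/g), L = gT²/(4π²) = 9.79 × 2.138²/(4π²) = 1.13 m.

1.13 m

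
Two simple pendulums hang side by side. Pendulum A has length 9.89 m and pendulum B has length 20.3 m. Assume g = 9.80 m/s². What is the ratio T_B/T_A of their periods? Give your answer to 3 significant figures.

1.43

T ∝ √L, so T_B/T_A = √(L_B/L_A) = √(20.3/9.89) = 1.43.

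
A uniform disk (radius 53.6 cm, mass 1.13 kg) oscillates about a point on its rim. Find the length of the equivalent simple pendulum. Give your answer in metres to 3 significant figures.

0.804 m

The equivalent simple-pendulum length is L_eq = I/(md), where I is about the pivot and d = 0.5360 m.
I_cm = ½mR² = 0.1623 kg·m², so I = I_cm + md² = 0.1623 + 0.3246 = 0.4870 kg·m².
L_eq = 0.4870/(1.13 × 0.5360) = 0.804 m.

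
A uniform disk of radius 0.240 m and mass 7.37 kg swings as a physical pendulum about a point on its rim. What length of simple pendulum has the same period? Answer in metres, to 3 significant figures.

The equivalent simple-pendulum length is L_eq = I/(md), where I is about the pivot and d = 0.2400 m.
I_cm = ½mR² = 0.2123 kg·m², so I = I_cm + md² = 0.2123 + 0.4245 = 0.6368 kg·m².
L_eq = 0.6368/(7.37 × 0.2400) = 0.360 m.

0.360 m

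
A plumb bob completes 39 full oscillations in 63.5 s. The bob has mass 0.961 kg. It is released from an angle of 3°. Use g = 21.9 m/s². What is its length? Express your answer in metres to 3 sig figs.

1.47 m

T = 63.5/39 = 1.628 s.
From T = 2π√(L/g), L = gT²/(4π²) = 21.9 × 1.628²/(4π²) = 1.47 m.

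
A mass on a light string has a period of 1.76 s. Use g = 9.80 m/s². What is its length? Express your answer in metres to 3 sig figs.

0.769 m

From T = 2π√(L/g), L = gT²/(4π²) = 9.80 × 1.760²/(4π²) = 0.769 m.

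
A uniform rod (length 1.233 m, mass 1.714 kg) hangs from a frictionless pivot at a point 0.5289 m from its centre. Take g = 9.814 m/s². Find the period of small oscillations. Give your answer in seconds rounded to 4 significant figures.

1.758 s

For a physical pendulum T = 2π√(I/(mgd)), with d = 0.52890 m from pivot to centre of mass.
I_cm = mL²/12 = 1.714 × 1.233²/12 = 0.21715 kg·m²; I = I_cm + md² = 0.21715 + 1.714 × 0.52890² = 0.69661 kg·m².
T = 2π√(0.69661/(1.714 × 9.814 × 0.52890)) = 1.758 s.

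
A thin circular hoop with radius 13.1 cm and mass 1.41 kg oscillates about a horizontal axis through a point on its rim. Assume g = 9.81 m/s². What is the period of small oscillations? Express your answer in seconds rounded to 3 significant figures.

1.03 s

I_cm = mr² = 0.02420 kg·m². The pivot is at distance d = 0.131 m from the centre of mass.
By the parallel-axis theorem, I = I_cm + md² = 0.02420 + 0.02420 = 0.04839 kg·m².
T = 2π√(I/(mgd)) = 2π√(0.04839/(1.41 × 9.81 × 0.131)) = 1.03 s.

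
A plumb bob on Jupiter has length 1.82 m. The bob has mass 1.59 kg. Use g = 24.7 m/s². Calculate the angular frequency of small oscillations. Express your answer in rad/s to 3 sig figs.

ω = √(g/L) = √(24.7/1.82) = 3.68 rad/s.

3.68 rad/s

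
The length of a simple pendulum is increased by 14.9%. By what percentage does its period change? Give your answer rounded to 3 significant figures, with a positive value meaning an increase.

T ∝ √L, so T'/T = √(1.149) = 1.072.
Percentage change in T = (1.072 − 1) × 100% = 7.19%.

7.19%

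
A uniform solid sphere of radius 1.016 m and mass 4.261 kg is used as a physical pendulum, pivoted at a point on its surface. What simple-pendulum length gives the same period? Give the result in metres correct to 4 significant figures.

1.422 m

The equivalent simple-pendulum length is L_eq = I/(md), where I is about the pivot and d = 1.0160 m.
I_cm = (2/5)mR² = 1.7594 kg·m², so I = I_cm + md² = 1.7594 + 4.3984 = 6.1578 kg·m².
L_eq = 6.1578/(4.261 × 1.0160) = 1.422 m.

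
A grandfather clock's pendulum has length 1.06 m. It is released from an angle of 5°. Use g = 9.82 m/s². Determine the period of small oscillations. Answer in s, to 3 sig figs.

T = 2π√(L/g) = 2π√(1.06/9.82) = 2π × 0.3285 = 2.06 s.

2.06 s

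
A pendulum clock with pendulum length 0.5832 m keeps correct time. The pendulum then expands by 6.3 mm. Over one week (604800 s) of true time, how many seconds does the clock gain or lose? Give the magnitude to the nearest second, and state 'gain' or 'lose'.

lose 3240 s

T ∝ √L, so T'/T = √(0.58950/0.5832) = 1.00539.
In 604800 s of true time the clock registers 604800/1.00539 = 601559.6 s, so it loses 3240 s.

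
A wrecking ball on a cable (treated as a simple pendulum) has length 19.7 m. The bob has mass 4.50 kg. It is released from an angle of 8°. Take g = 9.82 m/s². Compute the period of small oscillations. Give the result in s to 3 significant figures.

8.90 s

T = 2π√(L/g) = 2π√(19.7/9.82) = 2π × 1.416 = 8.90 s.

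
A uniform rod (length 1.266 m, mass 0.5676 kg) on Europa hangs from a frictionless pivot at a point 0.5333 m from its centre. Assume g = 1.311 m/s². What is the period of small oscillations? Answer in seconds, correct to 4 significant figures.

For a physical pendulum T = 2π√(I/(mgd)), with d = 0.53330 m from pivot to centre of mass.
I_cm = mL²/12 = 0.5676 × 1.266²/12 = 0.075810 kg·m²; I = I_cm + md² = 0.075810 + 0.5676 × 0.53330² = 0.23724 kg·m².
T = 2π√(0.23724/(0.5676 × 1.311 × 0.53330)) = 4.858 s.

4.858 s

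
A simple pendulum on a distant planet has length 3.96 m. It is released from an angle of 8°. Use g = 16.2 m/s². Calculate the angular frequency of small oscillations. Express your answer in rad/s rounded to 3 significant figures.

ω = √(g/L) = √(16.2/3.96) = 2.02 rad/s.

2.02 rad/s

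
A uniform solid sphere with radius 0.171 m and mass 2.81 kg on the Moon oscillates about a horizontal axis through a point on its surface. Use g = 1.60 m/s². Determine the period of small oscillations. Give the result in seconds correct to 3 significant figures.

2.43 s

I_cm = (2/5)mr² = 0.03287 kg·m². The pivot is at distance d = 0.171 m from the centre of mass.
By the parallel-axis theorem, I = I_cm + md² = 0.03287 + 0.08217 = 0.1150 kg·m².
T = 2π√(I/(mgd)) = 2π√(0.1150/(2.81 × 1.60 × 0.171)) = 2.43 s.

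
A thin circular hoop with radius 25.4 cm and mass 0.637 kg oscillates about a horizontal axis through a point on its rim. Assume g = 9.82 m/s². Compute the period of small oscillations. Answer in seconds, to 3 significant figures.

I_cm = mr² = 0.04110 kg·m². The pivot is at distance d = 0.254 m from the centre of mass.
By the parallel-axis theorem, I = I_cm + md² = 0.04110 + 0.04110 = 0.08219 kg·m².
T = 2π√(I/(mgd)) = 2π√(0.08219/(0.637 × 9.82 × 0.254)) = 1.43 s.

1.43 s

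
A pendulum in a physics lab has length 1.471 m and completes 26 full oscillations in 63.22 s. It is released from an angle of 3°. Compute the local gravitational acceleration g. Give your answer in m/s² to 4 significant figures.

9.822 m/s²

T = 63.22/26 = 2.4315 s.
From T = 2π√(L/g), g = 4π²L/T² = 4π² × 1.471/2.4315² = 9.822 m/s².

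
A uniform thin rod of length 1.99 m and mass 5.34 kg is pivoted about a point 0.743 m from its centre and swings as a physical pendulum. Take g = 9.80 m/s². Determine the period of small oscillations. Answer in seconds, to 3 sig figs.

2.19 s

For a physical pendulum T = 2π√(I/(mgd)), with d = 0.7430 m from pivot to centre of mass.
I_cm = mL²/12 = 5.34 × 1.99²/12 = 1.762 kg·m²; I = I_cm + md² = 1.762 + 5.34 × 0.7430² = 4.710 kg·m².
T = 2π√(4.710/(5.34 × 9.80 × 0.7430)) = 2.19 s.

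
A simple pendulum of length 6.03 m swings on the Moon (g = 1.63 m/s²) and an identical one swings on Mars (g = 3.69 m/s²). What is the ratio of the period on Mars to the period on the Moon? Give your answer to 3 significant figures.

0.665

T ∝ 1/√g, so T₂/T₁ = √(g₁/g₂) = √(1.63/3.69) = 0.665.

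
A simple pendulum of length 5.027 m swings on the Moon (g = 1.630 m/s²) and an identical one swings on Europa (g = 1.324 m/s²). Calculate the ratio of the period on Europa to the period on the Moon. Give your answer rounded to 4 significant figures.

1.110

T ∝ 1/√g, so T₂/T₁ = √(g₁/g₂) = √(1.630/1.324) = 1.110.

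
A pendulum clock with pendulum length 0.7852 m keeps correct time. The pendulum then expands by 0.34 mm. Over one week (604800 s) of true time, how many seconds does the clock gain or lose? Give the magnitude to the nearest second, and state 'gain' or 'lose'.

lose 131 s

T ∝ √L, so T'/T = √(0.78554/0.7852) = 1.00022.
In 604800 s of true time the clock registers 604800/1.00022 = 604669.1 s, so it loses 131 s.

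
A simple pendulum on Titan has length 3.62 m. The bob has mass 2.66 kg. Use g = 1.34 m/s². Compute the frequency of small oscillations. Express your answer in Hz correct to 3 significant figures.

T = 2π√(L/g) = 2π√(3.62/1.34) = 10.33 s, so f = 1/T = 0.0968 Hz.

0.0968 Hz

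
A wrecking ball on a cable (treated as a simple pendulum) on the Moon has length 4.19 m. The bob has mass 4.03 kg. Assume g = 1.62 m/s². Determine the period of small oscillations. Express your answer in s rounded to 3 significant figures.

10.1 s

T = 2π√(L/g) = 2π√(4.19/1.62) = 2π × 1.608 = 10.1 s.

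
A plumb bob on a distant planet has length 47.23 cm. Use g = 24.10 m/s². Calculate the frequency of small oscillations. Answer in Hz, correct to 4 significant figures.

1.137 Hz

T = 2π√(L/g) = 2π√(0.4723/24.10) = 0.87959 s, so f = 1/T = 1.137 Hz.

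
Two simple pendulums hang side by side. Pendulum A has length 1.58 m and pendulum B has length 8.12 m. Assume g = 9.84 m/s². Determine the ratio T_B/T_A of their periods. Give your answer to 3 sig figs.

T ∝ √L, so T_B/T_A = √(L_B/L_A) = √(8.12/1.58) = 2.27.

2.27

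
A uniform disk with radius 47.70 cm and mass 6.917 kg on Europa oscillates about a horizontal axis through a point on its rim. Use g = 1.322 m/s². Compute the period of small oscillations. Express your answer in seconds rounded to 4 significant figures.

4.622 s

I_cm = ½mr² = 0.78691 kg·m². The pivot is at distance d = 0.4770 m from the centre of mass.
By the parallel-axis theorem, I = I_cm + md² = 0.78691 + 1.5738 = 2.3607 kg·m².
T = 2π√(I/(mgd)) = 2π√(2.3607/(6.917 × 1.322 × 0.4770)) = 4.622 s.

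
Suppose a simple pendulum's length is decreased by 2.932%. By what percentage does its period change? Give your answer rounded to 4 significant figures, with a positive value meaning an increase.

T ∝ √L, so T'/T = √(0.97068) = 0.98523.
Percentage change in T = (0.98523 − 1) × 100% = -1.477%.

-1.477%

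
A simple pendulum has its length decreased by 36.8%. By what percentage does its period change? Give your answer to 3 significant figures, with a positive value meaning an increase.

T ∝ √L, so T'/T = √(0.6320) = 0.7950.
Percentage change in T = (0.7950 − 1) × 100% = -20.5%.

-20.5%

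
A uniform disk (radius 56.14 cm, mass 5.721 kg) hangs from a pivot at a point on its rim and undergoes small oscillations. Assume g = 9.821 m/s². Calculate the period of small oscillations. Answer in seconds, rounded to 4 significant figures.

1.840 s

I_cm = ½mr² = 0.90154 kg·m². The pivot is at distance d = 0.5614 m from the centre of mass.
By the parallel-axis theorem, I = I_cm + md² = 0.90154 + 1.8031 = 2.7046 kg·m².
T = 2π√(I/(mgd)) = 2π√(2.7046/(5.721 × 9.821 × 0.5614)) = 1.840 s.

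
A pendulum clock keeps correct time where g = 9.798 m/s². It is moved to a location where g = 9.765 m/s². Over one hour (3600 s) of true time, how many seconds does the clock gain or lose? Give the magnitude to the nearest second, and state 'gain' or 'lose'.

lose 6 s

The clock's period scales as T ∝ 1/√g, so T'/T = √(9.798/9.765) = 1.00169.
In 3600 s of true time the clock registers 3600/1.00169 = 3593.9 s, so it loses 6 s.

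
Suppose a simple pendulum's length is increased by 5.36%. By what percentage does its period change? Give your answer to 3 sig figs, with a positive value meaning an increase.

2.65%

T ∝ √L, so T'/T = √(1.054) = 1.026.
Percentage change in T = (1.026 − 1) × 100% = 2.65%.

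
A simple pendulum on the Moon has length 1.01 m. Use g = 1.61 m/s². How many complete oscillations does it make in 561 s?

T = 2π√(L/g) = 2π√(1.01/1.61) = 4.977 s.
Number of complete oscillations = ⌊561/4.977⌋ = ⌊112.7⌋ = 112.

112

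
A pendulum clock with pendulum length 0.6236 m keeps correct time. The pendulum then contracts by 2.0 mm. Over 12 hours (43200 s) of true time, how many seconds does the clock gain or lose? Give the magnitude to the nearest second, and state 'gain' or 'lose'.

gain 69 s

T ∝ √L, so T'/T = √(0.62160/0.6236) = 0.998395.
In 43200 s of true time the clock registers 43200/0.998395 = 43269.4 s, so it gains 69 s.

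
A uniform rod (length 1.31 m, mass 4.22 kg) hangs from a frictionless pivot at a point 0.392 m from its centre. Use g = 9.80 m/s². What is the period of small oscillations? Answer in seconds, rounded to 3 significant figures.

1.75 s

For a physical pendulum T = 2π√(I/(mgd)), with d = 0.3920 m from pivot to centre of mass.
I_cm = mL²/12 = 4.22 × 1.31²/12 = 0.6035 kg·m²; I = I_cm + md² = 0.6035 + 4.22 × 0.3920² = 1.252 kg·m².
T = 2π√(1.252/(4.22 × 9.80 × 0.3920)) = 1.75 s.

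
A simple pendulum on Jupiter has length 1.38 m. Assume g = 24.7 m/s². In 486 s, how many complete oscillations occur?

T = 2π√(L/g) = 2π√(1.38/24.7) = 1.485 s.
Number of complete oscillations = ⌊486/1.485⌋ = ⌊327.2⌋ = 327.

327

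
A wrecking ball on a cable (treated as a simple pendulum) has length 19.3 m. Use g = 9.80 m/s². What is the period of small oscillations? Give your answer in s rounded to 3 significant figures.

T = 2π√(L/g) = 2π√(19.3/9.80) = 2π × 1.403 = 8.82 s.

8.82 s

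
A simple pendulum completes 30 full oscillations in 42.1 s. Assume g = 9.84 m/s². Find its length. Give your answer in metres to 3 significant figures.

0.491 m

T = 42.1/30 = 1.403 s.
From T = 2π√(L/g), L = gT²/(4π²) = 9.84 × 1.403²/(4π²) = 0.491 m.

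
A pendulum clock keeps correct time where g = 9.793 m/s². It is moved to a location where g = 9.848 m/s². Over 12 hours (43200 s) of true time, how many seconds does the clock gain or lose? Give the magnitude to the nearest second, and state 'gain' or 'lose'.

The clock's period scales as T ∝ 1/√g, so T'/T = √(9.793/9.848) = 0.997204.
In 43200 s of true time the clock registers 43200/0.997204 = 43321.1 s, so it gains 121 s.

gain 121 s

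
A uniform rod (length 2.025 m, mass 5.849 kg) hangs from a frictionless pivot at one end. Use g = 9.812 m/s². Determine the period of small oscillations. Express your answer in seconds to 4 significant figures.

2.331 s

For a physical pendulum T = 2π√(I/(mgd)), with d = 1.0125 m from pivot to centre of mass.
I_cm = mL²/12 = 5.849 × 2.025²/12 = 1.9987 kg·m²; I = I_cm + md² = 1.9987 + 5.849 × 1.0125² = 7.9949 kg·m².
T = 2π√(7.9949/(5.849 × 9.812 × 1.0125)) = 2.331 s.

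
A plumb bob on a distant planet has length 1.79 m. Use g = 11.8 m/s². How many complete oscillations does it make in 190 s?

77

T = 2π√(L/g) = 2π√(1.79/11.8) = 2.447 s.
Number of complete oscillations = ⌊190/2.447⌋ = ⌊77.64⌋ = 77.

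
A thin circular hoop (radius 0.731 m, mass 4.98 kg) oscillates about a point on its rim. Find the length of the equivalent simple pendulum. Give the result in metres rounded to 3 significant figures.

1.46 m

The equivalent simple-pendulum length is L_eq = I/(md), where I is about the pivot and d = 0.7310 m.
I_cm = mR² = 2.661 kg·m², so I = I_cm + md² = 2.661 + 2.661 = 5.322 kg·m².
L_eq = 5.322/(4.98 × 0.7310) = 1.46 m.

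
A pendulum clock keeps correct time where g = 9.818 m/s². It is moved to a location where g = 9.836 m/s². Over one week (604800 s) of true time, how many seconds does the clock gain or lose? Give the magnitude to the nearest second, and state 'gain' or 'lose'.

gain 554 s

The clock's period scales as T ∝ 1/√g, so T'/T = √(9.818/9.836) = 0.999085.
In 604800 s of true time the clock registers 604800/0.999085 = 605354.2 s, so it gains 554 s.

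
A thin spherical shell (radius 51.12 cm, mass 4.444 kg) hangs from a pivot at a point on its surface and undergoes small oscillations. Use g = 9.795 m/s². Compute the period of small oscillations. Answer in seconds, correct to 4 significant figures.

1.853 s

I_cm = (2/3)mr² = 0.77422 kg·m². The pivot is at distance d = 0.5112 m from the centre of mass.
By the parallel-axis theorem, I = I_cm + md² = 0.77422 + 1.1613 = 1.9356 kg·m².
T = 2π√(I/(mgd)) = 2π√(1.9356/(4.444 × 9.795 × 0.5112)) = 1.853 s.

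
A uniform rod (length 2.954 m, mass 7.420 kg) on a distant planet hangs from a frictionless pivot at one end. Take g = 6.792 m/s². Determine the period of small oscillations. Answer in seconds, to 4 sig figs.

3.383 s

For a physical pendulum T = 2π√(I/(mgd)), with d = 1.4770 m from pivot to centre of mass.
I_cm = mL²/12 = 7.420 × 2.954²/12 = 5.3956 kg·m²; I = I_cm + md² = 5.3956 + 7.420 × 1.4770² = 21.583 kg·m².
T = 2π√(21.583/(7.420 × 6.792 × 1.4770)) = 3.383 s.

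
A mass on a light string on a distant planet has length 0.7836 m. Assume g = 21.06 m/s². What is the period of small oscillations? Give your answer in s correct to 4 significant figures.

T = 2π√(L/g) = 2π√(0.7836/21.06) = 2π × 0.19289 = 1.212 s.

1.212 s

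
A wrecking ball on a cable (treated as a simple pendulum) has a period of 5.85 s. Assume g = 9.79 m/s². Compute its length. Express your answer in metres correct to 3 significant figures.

8.49 m

From T = 2π√(L/g), L = gT²/(4π²) = 9.79 × 5.850²/(4π²) = 8.49 m.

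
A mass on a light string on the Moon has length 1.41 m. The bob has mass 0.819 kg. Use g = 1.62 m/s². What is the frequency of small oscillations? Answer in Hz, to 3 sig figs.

T = 2π√(L/g) = 2π√(1.41/1.62) = 5.862 s, so f = 1/T = 0.171 Hz.

0.171 Hz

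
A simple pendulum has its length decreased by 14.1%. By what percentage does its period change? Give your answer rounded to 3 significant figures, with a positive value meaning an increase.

T ∝ √L, so T'/T = √(0.8590) = 0.9268.
Percentage change in T = (0.9268 − 1) × 100% = -7.32%.

-7.32%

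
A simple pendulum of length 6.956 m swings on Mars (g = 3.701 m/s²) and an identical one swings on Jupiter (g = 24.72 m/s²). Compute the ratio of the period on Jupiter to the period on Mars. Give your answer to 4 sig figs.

0.3869

T ∝ 1/√g, so T₂/T₁ = √(g₁/g₂) = √(3.701/24.72) = 0.3869.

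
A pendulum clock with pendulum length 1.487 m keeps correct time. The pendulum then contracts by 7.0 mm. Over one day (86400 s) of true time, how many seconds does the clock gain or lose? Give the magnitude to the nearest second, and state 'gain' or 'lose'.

gain 204 s

T ∝ √L, so T'/T = √(1.48000/1.487) = 0.997643.
In 86400 s of true time the clock registers 86400/0.997643 = 86604.1 s, so it gains 204 s.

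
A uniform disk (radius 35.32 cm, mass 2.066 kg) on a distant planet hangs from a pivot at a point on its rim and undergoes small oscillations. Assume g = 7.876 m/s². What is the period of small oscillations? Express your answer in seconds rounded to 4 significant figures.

I_cm = ½mr² = 0.12887 kg·m². The pivot is at distance d = 0.3532 m from the centre of mass.
By the parallel-axis theorem, I = I_cm + md² = 0.12887 + 0.25773 = 0.38660 kg·m².
T = 2π√(I/(mgd)) = 2π√(0.38660/(2.066 × 7.876 × 0.3532)) = 1.630 s.

1.630 s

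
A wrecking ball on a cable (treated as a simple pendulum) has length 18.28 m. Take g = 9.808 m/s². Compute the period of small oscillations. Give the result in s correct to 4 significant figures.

8.578 s

T = 2π√(L/g) = 2π√(18.28/9.808) = 2π × 1.3652 = 8.578 s.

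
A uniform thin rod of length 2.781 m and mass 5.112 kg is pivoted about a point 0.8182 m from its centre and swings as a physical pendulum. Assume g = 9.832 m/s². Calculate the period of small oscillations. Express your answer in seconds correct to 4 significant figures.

2.539 s

For a physical pendulum T = 2π√(I/(mgd)), with d = 0.81820 m from pivot to centre of mass.
I_cm = mL²/12 = 5.112 × 2.781²/12 = 3.2947 kg·m²; I = I_cm + md² = 3.2947 + 5.112 × 0.81820² = 6.7169 kg·m².
T = 2π√(6.7169/(5.112 × 9.832 × 0.81820)) = 2.539 s.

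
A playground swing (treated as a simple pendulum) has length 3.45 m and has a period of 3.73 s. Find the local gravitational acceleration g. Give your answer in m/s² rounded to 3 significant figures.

From T = 2π√(L/g), g = 4π²L/T² = 4π² × 3.45/3.730² = 9.79 m/s².

9.79 m/s²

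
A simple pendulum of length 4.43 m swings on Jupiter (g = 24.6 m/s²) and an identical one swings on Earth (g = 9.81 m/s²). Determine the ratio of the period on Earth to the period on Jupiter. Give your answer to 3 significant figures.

1.58

T ∝ 1/√g, so T₂/T₁ = √(g₁/g₂) = √(24.6/9.81) = 1.58.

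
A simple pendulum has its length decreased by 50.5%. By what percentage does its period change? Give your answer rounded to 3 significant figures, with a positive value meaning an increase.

T ∝ √L, so T'/T = √(0.4950) = 0.7036.
Percentage change in T = (0.7036 − 1) × 100% = -29.6%.

-29.6%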